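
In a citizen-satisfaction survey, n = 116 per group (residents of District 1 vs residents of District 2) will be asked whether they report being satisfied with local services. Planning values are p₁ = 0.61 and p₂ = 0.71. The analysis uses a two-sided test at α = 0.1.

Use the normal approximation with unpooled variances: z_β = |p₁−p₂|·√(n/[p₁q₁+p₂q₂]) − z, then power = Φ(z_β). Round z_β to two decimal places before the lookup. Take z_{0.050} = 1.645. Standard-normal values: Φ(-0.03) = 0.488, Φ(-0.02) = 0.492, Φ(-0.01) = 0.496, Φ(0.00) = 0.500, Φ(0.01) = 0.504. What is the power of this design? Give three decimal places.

Power ≈ 0.488

z_β = |p₁−p₂|·√(n/[p₁q₁+p₂q₂]) − z_{α/2}
    = 0.10 · √(116/0.4438) − 1.645
    = 0.10 · 16.1672 − 1.645
    = 1.6167 − 1.645 = -0.0283 → -0.03
Power = Φ(-0.03) = 0.488.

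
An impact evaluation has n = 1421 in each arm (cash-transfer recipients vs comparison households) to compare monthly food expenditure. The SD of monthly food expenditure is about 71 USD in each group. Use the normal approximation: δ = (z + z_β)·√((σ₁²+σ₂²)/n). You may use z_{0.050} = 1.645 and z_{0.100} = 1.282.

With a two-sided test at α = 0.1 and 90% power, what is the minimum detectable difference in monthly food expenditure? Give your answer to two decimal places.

δ = (z_{α/2} + z_β) · √((σ₁²+σ₂²)/n)
  = (1.645 + 1.282) · √(10082/1421)
  = 2.927 · √7.095
  = 2.927 · 2.6636
  = 7.7965

Minimum detectable difference ≈ 7.80 USD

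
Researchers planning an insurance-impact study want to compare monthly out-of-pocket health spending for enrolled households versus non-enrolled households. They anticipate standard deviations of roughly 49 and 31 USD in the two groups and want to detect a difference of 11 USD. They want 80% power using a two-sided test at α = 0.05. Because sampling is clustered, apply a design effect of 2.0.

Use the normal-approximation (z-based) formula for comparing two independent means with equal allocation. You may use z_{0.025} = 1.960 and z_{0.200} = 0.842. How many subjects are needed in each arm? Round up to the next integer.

n = (z_{α/2} + z_β)² · (σ₁² + σ₂²) / δ²
  = (1.960 + 0.842)² · (49² + 31² = 3362) / 11²
  = 7.8512 · 3362 / 121
  = 218.15
Design effect: 2.0 × 218.15 = 436.29.
Round up → n = 437 per group.

n = 437 per group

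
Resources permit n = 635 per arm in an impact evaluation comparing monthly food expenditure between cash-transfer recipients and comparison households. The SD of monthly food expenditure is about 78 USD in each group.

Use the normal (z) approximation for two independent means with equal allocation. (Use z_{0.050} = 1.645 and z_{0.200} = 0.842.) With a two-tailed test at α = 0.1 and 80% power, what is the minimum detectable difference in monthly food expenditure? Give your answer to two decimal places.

δ = (z_{α/2} + z_β) · √((σ₁²+σ₂²)/n)
  = (1.645 + 0.842) · √(12168/635)
  = 2.487 · √19.1622
  = 2.487 · 4.3775
  = 10.8868

Minimum detectable difference ≈ 10.89 USD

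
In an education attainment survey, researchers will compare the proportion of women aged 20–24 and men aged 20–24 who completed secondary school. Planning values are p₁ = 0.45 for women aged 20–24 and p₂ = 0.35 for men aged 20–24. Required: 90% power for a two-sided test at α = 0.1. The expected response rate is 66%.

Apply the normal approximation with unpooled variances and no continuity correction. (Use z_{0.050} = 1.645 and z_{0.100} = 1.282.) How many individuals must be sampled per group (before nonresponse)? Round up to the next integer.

n = (z_{α/2} + z_β)² · [p₁(1−p₁) + p₂(1−p₂)] / (p₁ − p₂)²
  = (1.645 + 1.282)² · (0.45·0.55 + 0.35·0.65) / (0.10)²
  = (2.927)² · (0.2475 + 0.2275) / 0.0100
  = 8.5673 · 0.4750 / 0.0100
  = 406.95
Adjust for 66% response: 406.95 / 0.66 = 616.59.
Round up → n = 617 per group.

n = 617 per group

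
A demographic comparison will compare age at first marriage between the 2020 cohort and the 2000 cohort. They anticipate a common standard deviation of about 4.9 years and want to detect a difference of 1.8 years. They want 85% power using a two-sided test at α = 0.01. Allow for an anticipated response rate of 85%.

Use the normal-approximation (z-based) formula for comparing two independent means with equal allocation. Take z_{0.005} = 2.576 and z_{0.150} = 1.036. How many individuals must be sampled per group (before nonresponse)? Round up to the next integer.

n = (z_{α/2} + z_β)² · (σ₁² + σ₂²) / δ²
  = (2.576 + 1.036)² · (2·4.9² = 48.02) / 1.8²
  = 13.0465 · 48.02 / 3.24
  = 193.36
Adjust for 85% response: 193.36 / 0.85 = 227.49.
Round up → n = 228 per group.

n = 228 per group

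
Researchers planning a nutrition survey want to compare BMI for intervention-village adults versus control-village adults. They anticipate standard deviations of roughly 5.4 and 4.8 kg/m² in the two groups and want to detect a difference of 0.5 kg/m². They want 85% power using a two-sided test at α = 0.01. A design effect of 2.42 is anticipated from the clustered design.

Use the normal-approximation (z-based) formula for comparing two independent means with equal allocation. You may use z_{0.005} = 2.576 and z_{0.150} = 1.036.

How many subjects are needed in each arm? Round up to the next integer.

n = 6593 per group

n = (z_{α/2} + z_β)² · (σ₁² + σ₂²) / δ²
  = (2.576 + 1.036)² · (5.4² + 4.8² = 52.2) / 0.5²
  = 13.0465 · 52.2 / 0.25
  = 2724.12
Design effect: 2.42 × 2724.12 = 6592.37.
Round up → n = 6593 per group.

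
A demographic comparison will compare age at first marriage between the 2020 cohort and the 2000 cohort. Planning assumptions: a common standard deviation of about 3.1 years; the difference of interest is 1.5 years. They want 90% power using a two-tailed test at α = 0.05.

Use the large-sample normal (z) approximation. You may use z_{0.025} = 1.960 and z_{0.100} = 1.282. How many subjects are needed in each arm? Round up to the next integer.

n = 90 per group

n = (z_{α/2} + z_β)² · (σ₁² + σ₂²) / δ²
  = (1.960 + 1.282)² · (2·3.1² = 19.22) / 1.5²
  = 10.5106 · 19.22 / 2.25
  = 89.78
Round up → n = 90 per group.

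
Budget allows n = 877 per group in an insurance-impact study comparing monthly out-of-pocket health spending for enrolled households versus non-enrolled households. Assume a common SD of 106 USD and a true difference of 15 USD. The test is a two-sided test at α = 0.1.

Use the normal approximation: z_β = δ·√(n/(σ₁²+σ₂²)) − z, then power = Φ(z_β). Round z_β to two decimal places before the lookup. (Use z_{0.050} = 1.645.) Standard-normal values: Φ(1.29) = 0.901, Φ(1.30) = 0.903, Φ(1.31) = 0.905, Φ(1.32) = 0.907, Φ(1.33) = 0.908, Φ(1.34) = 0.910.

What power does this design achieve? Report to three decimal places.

z_β = δ·√(n/(σ₁²+σ₂²)) − z_{α/2}
    = 15 · √(877/22472) − 1.645
    = 15 · 0.19755 − 1.645
    = 2.9633 − 1.645 = 1.3183 → 1.32
Power = Φ(1.32) = 0.907.

Power ≈ 0.907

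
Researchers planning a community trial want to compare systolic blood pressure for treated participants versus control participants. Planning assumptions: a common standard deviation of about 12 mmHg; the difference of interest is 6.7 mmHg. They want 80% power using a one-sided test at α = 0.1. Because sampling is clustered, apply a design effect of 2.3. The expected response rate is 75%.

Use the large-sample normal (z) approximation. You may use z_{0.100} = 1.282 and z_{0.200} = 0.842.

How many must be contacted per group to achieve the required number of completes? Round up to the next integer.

n = (z_α + z_β)² · (σ₁² + σ₂²) / δ²
  = (1.282 + 0.842)² · (2·12² = 288) / 6.7²
  = 4.5114 · 288 / 44.89
  = 28.94
Design effect: 2.3 × 28.94 = 66.57.
Adjust for 75% response: 66.57 / 0.75 = 88.76.
Round up → n = 89 per group.

n = 89 per group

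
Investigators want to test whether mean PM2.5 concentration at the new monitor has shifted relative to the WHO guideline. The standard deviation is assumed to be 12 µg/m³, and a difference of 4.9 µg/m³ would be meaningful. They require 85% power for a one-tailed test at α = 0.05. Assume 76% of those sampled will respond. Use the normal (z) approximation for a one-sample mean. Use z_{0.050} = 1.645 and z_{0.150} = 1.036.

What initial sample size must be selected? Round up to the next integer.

n = (z_α + z_β)² · σ² / δ²
  = (1.645 + 1.036)² · 12² / 4.9²
  = 7.1878 · 144 / 24.01
  = 43.11
Adjust for 76% response: 43.11 / 0.76 = 56.72.
Round up → n = 57.

n = 57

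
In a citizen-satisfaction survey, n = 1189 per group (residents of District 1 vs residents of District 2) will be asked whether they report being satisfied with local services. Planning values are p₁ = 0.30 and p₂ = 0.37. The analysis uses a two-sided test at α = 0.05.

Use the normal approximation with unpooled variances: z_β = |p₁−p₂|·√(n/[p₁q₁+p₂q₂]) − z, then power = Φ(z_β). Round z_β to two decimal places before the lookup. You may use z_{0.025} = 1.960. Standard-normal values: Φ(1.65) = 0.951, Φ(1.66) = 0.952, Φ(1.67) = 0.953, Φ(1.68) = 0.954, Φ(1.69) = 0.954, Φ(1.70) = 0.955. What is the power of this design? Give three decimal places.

Power ≈ 0.953

z_β = |p₁−p₂|·√(n/[p₁q₁+p₂q₂]) − z_{α/2}
    = 0.07 · √(1189/0.4431) − 1.960
    = 0.07 · 51.8012 − 1.960
    = 3.6261 − 1.960 = 1.6661 → 1.67
Power = Φ(1.67) = 0.953.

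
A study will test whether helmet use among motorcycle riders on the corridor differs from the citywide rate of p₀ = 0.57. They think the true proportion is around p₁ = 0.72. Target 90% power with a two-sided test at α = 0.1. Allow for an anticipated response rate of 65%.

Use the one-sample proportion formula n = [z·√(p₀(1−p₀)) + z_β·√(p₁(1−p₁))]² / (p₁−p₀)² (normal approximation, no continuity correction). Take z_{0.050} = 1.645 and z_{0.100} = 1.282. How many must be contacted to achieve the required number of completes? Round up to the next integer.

n = 133

n = [z_{α/2}·√(p₀q₀) + z_β·√(p₁q₁)]² / (p₁ − p₀)²
  = [1.645·√(0.57·0.43) + 1.282·√(0.72·0.28)]² / (0.15)²
  = [1.645·0.4951 + 1.282·0.4490]² / 0.0225
  = [1.3900]² / 0.0225
  = 85.87
Adjust for 65% response: 85.87 / 0.65 = 132.11.
Round up → n = 133.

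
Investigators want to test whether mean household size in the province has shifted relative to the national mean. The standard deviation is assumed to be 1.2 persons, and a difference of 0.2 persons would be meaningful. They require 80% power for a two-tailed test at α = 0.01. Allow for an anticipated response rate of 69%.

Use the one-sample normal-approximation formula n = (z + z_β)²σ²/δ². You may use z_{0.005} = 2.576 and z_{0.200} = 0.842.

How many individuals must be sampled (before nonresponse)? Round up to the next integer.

n = 610

n = (z_{α/2} + z_β)² · σ² / δ²
  = (2.576 + 0.842)² · 1.2² / 0.2²
  = 11.6827 · 1.44 / 0.04
  = 420.58
Adjust for 69% response: 420.58 / 0.69 = 609.53.
Round up → n = 610.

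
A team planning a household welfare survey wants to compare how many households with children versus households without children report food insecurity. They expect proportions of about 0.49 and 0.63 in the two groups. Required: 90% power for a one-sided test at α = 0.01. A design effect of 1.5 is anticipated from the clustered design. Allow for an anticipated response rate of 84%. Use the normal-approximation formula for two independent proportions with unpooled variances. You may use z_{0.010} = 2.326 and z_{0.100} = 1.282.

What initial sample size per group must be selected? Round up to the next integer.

n = 573 per group

n = (z_α + z_β)² · [p₁(1−p₁) + p₂(1−p₂)] / (p₁ − p₂)²
  = (2.326 + 1.282)² · (0.49·0.51 + 0.63·0.37) / (-0.14)²
  = (3.608)² · (0.2499 + 0.2331) / 0.0196
  = 13.0177 · 0.4830 / 0.0196
  = 320.79
Design effect: 1.5 × 320.79 = 481.19.
Adjust for 84% response: 481.19 / 0.84 = 572.84.
Round up → n = 573 per group.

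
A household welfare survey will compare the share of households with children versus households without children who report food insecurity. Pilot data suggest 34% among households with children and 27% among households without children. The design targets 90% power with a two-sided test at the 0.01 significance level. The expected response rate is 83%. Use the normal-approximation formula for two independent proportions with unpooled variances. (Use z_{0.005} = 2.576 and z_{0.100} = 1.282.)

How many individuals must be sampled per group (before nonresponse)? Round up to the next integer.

n = 1543 per group

n = (z_{α/2} + z_β)² · [p₁(1−p₁) + p₂(1−p₂)] / (p₁ − p₂)²
  = (2.576 + 1.282)² · (0.34·0.66 + 0.27·0.73) / (0.07)²
  = (3.858)² · (0.2244 + 0.1971) / 0.0049
  = 14.8842 · 0.4215 / 0.0049
  = 1280.34
Adjust for 83% response: 1280.34 / 0.83 = 1542.58.
Round up → n = 1543 per group.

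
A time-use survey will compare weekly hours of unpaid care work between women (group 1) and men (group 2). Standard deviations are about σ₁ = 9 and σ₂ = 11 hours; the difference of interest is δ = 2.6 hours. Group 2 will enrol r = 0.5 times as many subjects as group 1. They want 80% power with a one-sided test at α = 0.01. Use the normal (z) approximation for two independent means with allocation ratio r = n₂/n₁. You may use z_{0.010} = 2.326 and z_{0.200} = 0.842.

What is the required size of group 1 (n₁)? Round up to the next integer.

n₁ = 480

n₁ = (z_α + z_β)² · (σ₁² + σ₂²/r) / δ²
   = (2.326 + 0.842)² · (9² + 11²/0.5) / 2.6²
   = 10.0362 · (81 + 242) / 6.76
   = 10.0362 · 323 / 6.76
   = 479.54
Round up → n₁ = 480; n₂ = r·n₁ = 0.5 × 480 = 240.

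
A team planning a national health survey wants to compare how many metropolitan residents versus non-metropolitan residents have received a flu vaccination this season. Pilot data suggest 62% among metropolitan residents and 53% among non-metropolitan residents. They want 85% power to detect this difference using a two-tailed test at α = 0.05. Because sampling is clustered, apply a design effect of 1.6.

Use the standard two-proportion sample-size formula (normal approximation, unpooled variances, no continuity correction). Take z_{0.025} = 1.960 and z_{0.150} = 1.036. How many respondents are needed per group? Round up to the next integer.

n = (z_{α/2} + z_β)² · [p₁(1−p₁) + p₂(1−p₂)] / (p₁ − p₂)²
  = (1.960 + 1.036)² · (0.62·0.38 + 0.53·0.47) / (0.09)²
  = (2.996)² · (0.2356 + 0.2491) / 0.0081
  = 8.9760 · 0.4847 / 0.0081
  = 537.12
Design effect: 1.6 × 537.12 = 859.39.
Round up → n = 860 per group.

n = 860 per group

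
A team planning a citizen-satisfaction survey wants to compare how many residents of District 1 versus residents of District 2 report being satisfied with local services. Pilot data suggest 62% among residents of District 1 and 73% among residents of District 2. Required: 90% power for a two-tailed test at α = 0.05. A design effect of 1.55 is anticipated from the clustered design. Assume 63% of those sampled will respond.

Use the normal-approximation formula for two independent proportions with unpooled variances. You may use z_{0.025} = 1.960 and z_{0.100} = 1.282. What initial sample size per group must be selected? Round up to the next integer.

n = 925 per group

n = (z_{α/2} + z_β)² · [p₁(1−p₁) + p₂(1−p₂)] / (p₁ − p₂)²
  = (1.960 + 1.282)² · (0.62·0.38 + 0.73·0.27) / (-0.11)²
  = (3.242)² · (0.2356 + 0.1971) / 0.0121
  = 10.5106 · 0.4327 / 0.0121
  = 375.86
Design effect: 1.55 × 375.86 = 582.58.
Adjust for 63% response: 582.58 / 0.63 = 924.74.
Round up → n = 925 per group.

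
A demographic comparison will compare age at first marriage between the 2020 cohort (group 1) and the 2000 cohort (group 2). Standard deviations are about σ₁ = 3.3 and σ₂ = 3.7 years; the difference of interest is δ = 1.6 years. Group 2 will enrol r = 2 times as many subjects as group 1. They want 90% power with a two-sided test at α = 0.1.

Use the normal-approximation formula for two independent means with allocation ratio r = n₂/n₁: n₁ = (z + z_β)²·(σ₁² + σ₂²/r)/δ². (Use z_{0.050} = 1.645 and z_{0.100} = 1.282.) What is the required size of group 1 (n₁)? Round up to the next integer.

n₁ = (z_{α/2} + z_β)² · (σ₁² + σ₂²/r) / δ²
   = (1.645 + 1.282)² · (3.3² + 3.7²/2) / 1.6²
   = 8.5673 · (10.89 + 6.845) / 2.56
   = 8.5673 · 17.735 / 2.56
   = 59.35
Round up → n₁ = 60; n₂ = r·n₁ = 2 × 60 = 120.

n₁ = 60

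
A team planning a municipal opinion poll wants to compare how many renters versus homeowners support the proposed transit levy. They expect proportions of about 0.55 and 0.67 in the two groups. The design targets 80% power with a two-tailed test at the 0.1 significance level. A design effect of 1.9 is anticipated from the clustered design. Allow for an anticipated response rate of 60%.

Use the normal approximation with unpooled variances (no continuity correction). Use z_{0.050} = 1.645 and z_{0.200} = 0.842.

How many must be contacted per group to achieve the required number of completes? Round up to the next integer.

n = 638 per group

n = (z_{α/2} + z_β)² · [p₁(1−p₁) + p₂(1−p₂)] / (p₁ − p₂)²
  = (1.645 + 0.842)² · (0.55·0.45 + 0.67·0.33) / (-0.12)²
  = (2.487)² · (0.2475 + 0.2211) / 0.0144
  = 6.1852 · 0.4686 / 0.0144
  = 201.28
Design effect: 1.9 × 201.28 = 382.42.
Adjust for 60% response: 382.42 / 0.60 = 637.37.
Round up → n = 638 per group.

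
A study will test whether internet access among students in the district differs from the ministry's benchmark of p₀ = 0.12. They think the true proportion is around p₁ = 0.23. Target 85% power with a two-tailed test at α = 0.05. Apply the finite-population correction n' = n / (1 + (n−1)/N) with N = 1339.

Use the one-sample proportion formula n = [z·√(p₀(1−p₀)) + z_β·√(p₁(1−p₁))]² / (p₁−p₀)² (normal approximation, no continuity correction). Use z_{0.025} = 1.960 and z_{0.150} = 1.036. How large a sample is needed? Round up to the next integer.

n = [z_{α/2}·√(p₀q₀) + z_β·√(p₁q₁)]² / (p₁ − p₀)²
  = [1.960·√(0.12·0.88) + 1.036·√(0.23·0.77)]² / (0.11)²
  = [1.960·0.3250 + 1.036·0.4208]² / 0.0121
  = [1.0729]² / 0.0121
  = 95.13
Finite-population correction (N = 1339): 95.13 / (1 + (95.13 − 1)/1339) = 88.89.
Round up → n = 89.

n = 89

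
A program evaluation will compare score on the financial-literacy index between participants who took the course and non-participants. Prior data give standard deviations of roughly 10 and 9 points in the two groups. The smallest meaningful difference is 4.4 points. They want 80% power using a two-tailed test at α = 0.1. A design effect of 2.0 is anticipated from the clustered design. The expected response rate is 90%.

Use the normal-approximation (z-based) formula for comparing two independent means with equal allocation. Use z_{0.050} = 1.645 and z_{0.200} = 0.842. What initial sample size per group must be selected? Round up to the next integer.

n = 129 per group

n = (z_{α/2} + z_β)² · (σ₁² + σ₂²) / δ²
  = (1.645 + 0.842)² · (10² + 9² = 181) / 4.4²
  = 6.1852 · 181 / 19.36
  = 57.83
Design effect: 2.0 × 57.83 = 115.65.
Adjust for 90% response: 115.65 / 0.90 = 128.50.
Round up → n = 129 per group.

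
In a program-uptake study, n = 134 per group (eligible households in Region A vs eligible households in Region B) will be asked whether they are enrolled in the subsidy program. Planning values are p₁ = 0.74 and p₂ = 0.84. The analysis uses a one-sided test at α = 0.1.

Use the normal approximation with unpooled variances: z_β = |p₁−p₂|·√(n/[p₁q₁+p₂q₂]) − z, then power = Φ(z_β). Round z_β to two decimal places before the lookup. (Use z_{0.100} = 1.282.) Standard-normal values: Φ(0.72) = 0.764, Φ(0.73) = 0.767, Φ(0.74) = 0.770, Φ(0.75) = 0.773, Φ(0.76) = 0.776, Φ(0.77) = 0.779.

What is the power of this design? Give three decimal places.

z_β = |p₁−p₂|·√(n/[p₁q₁+p₂q₂]) − z_α
    = 0.10 · √(134/0.3268) − 1.282
    = 0.10 · 20.2494 − 1.282
    = 2.0249 − 1.282 = 0.7429 → 0.74
Power = Φ(0.74) = 0.770.

Power ≈ 0.770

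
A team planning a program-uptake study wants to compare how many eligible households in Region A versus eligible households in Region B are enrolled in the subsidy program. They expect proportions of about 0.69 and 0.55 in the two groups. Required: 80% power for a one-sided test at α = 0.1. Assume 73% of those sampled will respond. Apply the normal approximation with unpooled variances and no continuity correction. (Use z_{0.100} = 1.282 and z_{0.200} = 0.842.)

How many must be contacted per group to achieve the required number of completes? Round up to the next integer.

n = (z_α + z_β)² · [p₁(1−p₁) + p₂(1−p₂)] / (p₁ − p₂)²
  = (1.282 + 0.842)² · (0.69·0.31 + 0.55·0.45) / (0.14)²
  = (2.124)² · (0.2139 + 0.2475) / 0.0196
  = 4.5114 · 0.4614 / 0.0196
  = 106.20
Adjust for 73% response: 106.20 / 0.73 = 145.48.
Round up → n = 146 per group.

n = 146 per group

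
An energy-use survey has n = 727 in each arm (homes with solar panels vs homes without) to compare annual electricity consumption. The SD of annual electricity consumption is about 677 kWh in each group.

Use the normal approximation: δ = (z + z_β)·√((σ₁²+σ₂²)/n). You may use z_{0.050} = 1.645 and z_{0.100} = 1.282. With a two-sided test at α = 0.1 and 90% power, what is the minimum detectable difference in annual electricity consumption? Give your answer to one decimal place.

δ = (z_{α/2} + z_β) · √((σ₁²+σ₂²)/n)
  = (1.645 + 1.282) · √(916658/727)
  = 2.927 · √1260.9
  = 2.927 · 35.5088
  = 103.9344

Minimum detectable difference ≈ 103.9 kWh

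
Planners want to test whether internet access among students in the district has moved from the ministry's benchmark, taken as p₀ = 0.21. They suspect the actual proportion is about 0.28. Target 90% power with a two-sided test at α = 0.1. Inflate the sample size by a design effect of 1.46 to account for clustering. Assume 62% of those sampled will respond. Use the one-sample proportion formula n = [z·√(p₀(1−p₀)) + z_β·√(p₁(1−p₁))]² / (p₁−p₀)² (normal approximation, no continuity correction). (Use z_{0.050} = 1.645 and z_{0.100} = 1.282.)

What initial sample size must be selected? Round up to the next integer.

n = [z_{α/2}·√(p₀q₀) + z_β·√(p₁q₁)]² / (p₁ − p₀)²
  = [1.645·√(0.21·0.79) + 1.282·√(0.28·0.72)]² / (0.07)²
  = [1.645·0.4073 + 1.282·0.4490]² / 0.0049
  = [1.2456]² / 0.0049
  = 316.66
Design effect: 1.46 × 316.66 = 462.32.
Adjust for 62% response: 462.32 / 0.62 = 745.67.
Round up → n = 746.

n = 746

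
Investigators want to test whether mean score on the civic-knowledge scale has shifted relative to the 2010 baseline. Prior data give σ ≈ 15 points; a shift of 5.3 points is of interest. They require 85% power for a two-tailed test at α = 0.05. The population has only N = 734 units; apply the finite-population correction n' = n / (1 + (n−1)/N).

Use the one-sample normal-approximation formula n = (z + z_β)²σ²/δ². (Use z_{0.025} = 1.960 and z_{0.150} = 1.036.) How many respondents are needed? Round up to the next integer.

n = (z_{α/2} + z_β)² · σ² / δ²
  = (1.960 + 1.036)² · 15² / 5.3²
  = 8.9760 · 225 / 28.09
  = 71.90
Finite-population correction (N = 734): 71.90 / (1 + (71.90 − 1)/734) = 65.56.
Round up → n = 66.

n = 66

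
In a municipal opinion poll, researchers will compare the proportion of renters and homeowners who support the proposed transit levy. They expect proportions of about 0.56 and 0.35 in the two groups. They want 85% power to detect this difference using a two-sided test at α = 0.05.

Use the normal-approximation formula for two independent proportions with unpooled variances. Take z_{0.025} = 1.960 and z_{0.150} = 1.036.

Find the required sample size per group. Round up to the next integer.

n = 97 per group

n = (z_{α/2} + z_β)² · [p₁(1−p₁) + p₂(1−p₂)] / (p₁ − p₂)²
  = (1.960 + 1.036)² · (0.56·0.44 + 0.35·0.65) / (0.21)²
  = (2.996)² · (0.2464 + 0.2275) / 0.0441
  = 8.9760 · 0.4739 / 0.0441
  = 96.46
Round up → n = 97 per group.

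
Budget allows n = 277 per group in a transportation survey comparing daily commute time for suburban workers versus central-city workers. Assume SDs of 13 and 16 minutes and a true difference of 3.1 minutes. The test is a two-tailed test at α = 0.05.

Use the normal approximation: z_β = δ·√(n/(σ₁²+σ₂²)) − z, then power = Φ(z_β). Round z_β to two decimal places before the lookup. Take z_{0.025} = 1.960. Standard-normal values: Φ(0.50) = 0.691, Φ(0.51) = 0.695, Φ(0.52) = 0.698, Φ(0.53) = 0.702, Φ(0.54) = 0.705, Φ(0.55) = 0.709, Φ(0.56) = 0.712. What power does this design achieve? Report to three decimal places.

Power ≈ 0.705

z_β = δ·√(n/(σ₁²+σ₂²)) − z_{α/2}
    = 3.1 · √(277/425) − 1.960
    = 3.1 · 0.80732 − 1.960
    = 2.5027 − 1.960 = 0.5427 → 0.54
Power = Φ(0.54) = 0.705.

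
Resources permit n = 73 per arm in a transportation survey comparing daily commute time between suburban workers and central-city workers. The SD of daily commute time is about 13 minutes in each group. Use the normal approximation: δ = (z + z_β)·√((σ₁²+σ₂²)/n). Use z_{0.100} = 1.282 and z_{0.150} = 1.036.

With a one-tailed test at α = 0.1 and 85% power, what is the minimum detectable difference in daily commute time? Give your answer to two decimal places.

δ = (z_α + z_β) · √((σ₁²+σ₂²)/n)
  = (1.282 + 1.036) · √(338/73)
  = 2.318 · √4.6301
  = 2.318 · 2.1518
  = 4.9878

Minimum detectable difference ≈ 4.99 minutes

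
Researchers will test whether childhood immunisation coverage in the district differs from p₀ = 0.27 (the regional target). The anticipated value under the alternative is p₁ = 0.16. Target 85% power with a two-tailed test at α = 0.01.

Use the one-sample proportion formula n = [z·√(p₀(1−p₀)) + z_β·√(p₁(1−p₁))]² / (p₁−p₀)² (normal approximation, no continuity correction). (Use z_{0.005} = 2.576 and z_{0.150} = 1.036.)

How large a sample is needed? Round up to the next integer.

n = 192

n = [z_{α/2}·√(p₀q₀) + z_β·√(p₁q₁)]² / (p₁ − p₀)²
  = [2.576·√(0.27·0.73) + 1.036·√(0.16·0.84)]² / (-0.11)²
  = [2.576·0.4440 + 1.036·0.3666]² / 0.0121
  = [1.5234]² / 0.0121
  = 191.81
Round up → n = 192.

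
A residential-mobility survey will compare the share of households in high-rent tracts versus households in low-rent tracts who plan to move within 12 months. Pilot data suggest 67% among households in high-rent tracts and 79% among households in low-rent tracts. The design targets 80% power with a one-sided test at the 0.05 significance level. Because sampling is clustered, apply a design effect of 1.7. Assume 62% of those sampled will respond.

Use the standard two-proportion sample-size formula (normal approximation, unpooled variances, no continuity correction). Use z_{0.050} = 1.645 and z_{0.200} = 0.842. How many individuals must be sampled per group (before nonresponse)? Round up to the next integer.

n = 456 per group

n = (z_α + z_β)² · [p₁(1−p₁) + p₂(1−p₂)] / (p₁ − p₂)²
  = (1.645 + 0.842)² · (0.67·0.33 + 0.79·0.21) / (-0.12)²
  = (2.487)² · (0.2211 + 0.1659) / 0.0144
  = 6.1852 · 0.3870 / 0.0144
  = 166.23
Design effect: 1.7 × 166.23 = 282.58.
Adjust for 62% response: 282.58 / 0.62 = 455.78.
Round up → n = 456 per group.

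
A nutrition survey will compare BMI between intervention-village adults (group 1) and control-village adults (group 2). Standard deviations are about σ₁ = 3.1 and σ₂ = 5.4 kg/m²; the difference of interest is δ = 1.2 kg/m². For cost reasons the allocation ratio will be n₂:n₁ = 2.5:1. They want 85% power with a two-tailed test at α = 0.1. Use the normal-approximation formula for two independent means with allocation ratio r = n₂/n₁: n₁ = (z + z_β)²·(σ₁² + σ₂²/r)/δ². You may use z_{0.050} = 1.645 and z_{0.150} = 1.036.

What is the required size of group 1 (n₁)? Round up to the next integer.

n₁ = 107

n₁ = (z_{α/2} + z_β)² · (σ₁² + σ₂²/r) / δ²
   = (1.645 + 1.036)² · (3.1² + 5.4²/2.5) / 1.2²
   = 7.1878 · (9.61 + 11.664) / 1.44
   = 7.1878 · 21.274 / 1.44
   = 106.19
Round up → n₁ = 107; n₂ = r·n₁ = 2.5 × 107 = 268.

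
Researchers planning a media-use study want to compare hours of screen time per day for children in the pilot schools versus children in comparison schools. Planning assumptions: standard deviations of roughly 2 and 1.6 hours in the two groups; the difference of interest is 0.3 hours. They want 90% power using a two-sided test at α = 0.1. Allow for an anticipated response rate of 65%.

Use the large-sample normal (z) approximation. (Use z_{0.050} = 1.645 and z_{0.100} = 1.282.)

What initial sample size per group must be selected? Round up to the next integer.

n = 961 per group

n = (z_{α/2} + z_β)² · (σ₁² + σ₂²) / δ²
  = (1.645 + 1.282)² · (2² + 1.6² = 6.56) / 0.3²
  = 8.5673 · 6.56 / 0.09
  = 624.46
Adjust for 65% response: 624.46 / 0.65 = 960.71.
Round up → n = 961 per group.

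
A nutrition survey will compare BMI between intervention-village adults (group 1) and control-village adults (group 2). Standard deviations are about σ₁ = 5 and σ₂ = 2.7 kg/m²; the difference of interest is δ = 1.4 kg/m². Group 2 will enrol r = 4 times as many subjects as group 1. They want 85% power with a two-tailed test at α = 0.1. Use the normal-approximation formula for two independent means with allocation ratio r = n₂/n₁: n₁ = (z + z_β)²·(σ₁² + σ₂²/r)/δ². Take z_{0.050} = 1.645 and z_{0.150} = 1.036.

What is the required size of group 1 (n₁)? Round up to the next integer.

n₁ = 99

n₁ = (z_{α/2} + z_β)² · (σ₁² + σ₂²/r) / δ²
   = (1.645 + 1.036)² · (5² + 2.7²/4) / 1.4²
   = 7.1878 · (25 + 1.8225) / 1.96
   = 7.1878 · 26.8225 / 1.96
   = 98.36
Round up → n₁ = 99; n₂ = r·n₁ = 4 × 99 = 396.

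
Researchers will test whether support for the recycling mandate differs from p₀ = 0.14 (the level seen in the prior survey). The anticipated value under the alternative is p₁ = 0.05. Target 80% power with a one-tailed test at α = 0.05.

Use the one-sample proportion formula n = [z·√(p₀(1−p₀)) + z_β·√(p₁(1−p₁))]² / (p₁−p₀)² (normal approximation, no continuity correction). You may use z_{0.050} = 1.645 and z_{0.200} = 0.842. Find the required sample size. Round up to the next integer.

n = 71

n = [z_α·√(p₀q₀) + z_β·√(p₁q₁)]² / (p₁ − p₀)²
  = [1.645·√(0.14·0.86) + 0.842·√(0.05·0.95)]² / (-0.09)²
  = [1.645·0.3470 + 0.842·0.2179]² / 0.0081
  = [0.7543]² / 0.0081
  = 70.24
Round up → n = 71.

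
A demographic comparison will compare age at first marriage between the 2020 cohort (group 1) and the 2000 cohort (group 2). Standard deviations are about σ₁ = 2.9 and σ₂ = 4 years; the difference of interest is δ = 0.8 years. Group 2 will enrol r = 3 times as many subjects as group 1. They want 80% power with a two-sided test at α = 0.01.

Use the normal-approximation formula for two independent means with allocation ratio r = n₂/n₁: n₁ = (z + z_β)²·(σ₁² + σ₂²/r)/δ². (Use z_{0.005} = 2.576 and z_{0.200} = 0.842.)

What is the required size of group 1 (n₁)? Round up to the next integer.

n₁ = (z_{α/2} + z_β)² · (σ₁² + σ₂²/r) / δ²
   = (2.576 + 0.842)² · (2.9² + 4²/3) / 0.8²
   = 11.6827 · (8.41 + 5.3333) / 0.64
   = 11.6827 · 13.7433 / 0.64
   = 250.87
Round up → n₁ = 251; n₂ = r·n₁ = 3 × 251 = 753.

n₁ = 251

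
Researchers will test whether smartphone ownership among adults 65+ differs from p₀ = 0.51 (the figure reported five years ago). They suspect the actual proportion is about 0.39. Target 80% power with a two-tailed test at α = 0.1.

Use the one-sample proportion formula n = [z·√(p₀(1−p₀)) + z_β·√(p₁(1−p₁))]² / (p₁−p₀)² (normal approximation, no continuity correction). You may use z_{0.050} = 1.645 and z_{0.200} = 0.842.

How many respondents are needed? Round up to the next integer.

n = [z_{α/2}·√(p₀q₀) + z_β·√(p₁q₁)]² / (p₁ − p₀)²
  = [1.645·√(0.51·0.49) + 0.842·√(0.39·0.61)]² / (-0.12)²
  = [1.645·0.4999 + 0.842·0.4877]² / 0.0144
  = [1.2330]² / 0.0144
  = 105.58
Round up → n = 106.

n = 106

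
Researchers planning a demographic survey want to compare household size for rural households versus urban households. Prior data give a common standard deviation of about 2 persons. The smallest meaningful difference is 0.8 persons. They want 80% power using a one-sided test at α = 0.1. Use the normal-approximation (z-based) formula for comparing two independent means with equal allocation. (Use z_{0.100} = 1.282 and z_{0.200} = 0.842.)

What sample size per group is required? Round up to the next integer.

n = 57 per group

n = (z_α + z_β)² · (σ₁² + σ₂²) / δ²
  = (1.282 + 0.842)² · (2·2² = 8) / 0.8²
  = 4.5114 · 8 / 0.64
  = 56.39
Round up → n = 57 per group.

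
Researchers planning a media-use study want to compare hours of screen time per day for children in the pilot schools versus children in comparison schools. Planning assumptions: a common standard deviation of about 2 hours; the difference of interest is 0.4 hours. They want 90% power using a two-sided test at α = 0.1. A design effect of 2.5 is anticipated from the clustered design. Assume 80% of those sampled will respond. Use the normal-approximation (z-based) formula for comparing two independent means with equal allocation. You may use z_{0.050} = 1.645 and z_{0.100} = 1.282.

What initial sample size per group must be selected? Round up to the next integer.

n = 1339 per group

n = (z_{α/2} + z_β)² · (σ₁² + σ₂²) / δ²
  = (1.645 + 1.282)² · (2·2² = 8) / 0.4²
  = 8.5673 · 8 / 0.16
  = 428.37
Design effect: 2.5 × 428.37 = 1070.92.
Adjust for 80% response: 1070.92 / 0.80 = 1338.65.
Round up → n = 1339 per group.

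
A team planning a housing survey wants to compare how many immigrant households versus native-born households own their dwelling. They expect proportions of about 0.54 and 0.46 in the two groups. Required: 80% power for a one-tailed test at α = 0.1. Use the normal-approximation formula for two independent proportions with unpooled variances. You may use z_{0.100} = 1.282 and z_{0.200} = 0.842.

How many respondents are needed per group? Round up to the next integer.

n = (z_α + z_β)² · [p₁(1−p₁) + p₂(1−p₂)] / (p₁ − p₂)²
  = (1.282 + 0.842)² · (0.54·0.46 + 0.46·0.54) / (0.08)²
  = (2.124)² · (0.2484 + 0.2484) / 0.0064
  = 4.5114 · 0.4968 / 0.0064
  = 350.20
Round up → n = 351 per group.

n = 351 per group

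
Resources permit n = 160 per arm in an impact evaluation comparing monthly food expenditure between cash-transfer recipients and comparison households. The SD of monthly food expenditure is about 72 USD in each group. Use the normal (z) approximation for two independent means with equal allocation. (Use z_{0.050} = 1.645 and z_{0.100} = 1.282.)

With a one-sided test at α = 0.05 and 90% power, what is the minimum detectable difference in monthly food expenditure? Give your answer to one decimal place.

δ = (z_α + z_β) · √((σ₁²+σ₂²)/n)
  = (1.645 + 1.282) · √(10368/160)
  = 2.927 · √64.8
  = 2.927 · 8.0498
  = 23.5619

Minimum detectable difference ≈ 23.6 USD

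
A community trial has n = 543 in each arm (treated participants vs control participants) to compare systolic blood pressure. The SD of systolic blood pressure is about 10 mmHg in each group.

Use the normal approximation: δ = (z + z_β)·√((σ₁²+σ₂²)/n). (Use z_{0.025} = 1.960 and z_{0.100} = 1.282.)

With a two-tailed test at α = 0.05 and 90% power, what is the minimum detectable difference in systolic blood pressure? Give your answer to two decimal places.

δ = (z_{α/2} + z_β) · √((σ₁²+σ₂²)/n)
  = (1.960 + 1.282) · √(200/543)
  = 3.242 · √0.36832
  = 3.242 · 0.6069
  = 1.9676

Minimum detectable difference ≈ 1.97 mmHg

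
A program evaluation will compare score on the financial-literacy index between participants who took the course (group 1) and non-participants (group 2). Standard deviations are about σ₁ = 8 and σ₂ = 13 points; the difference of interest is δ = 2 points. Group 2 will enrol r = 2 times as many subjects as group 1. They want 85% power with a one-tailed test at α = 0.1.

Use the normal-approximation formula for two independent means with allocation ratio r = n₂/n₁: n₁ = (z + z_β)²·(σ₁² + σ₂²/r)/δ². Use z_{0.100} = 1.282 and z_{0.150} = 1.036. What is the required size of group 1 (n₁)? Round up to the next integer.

n₁ = (z_α + z_β)² · (σ₁² + σ₂²/r) / δ²
   = (1.282 + 1.036)² · (8² + 13²/2) / 2²
   = 5.3731 · (64 + 84.5) / 4
   = 5.3731 · 148.5 / 4
   = 199.48
Round up → n₁ = 200; n₂ = r·n₁ = 2 × 200 = 400.

n₁ = 200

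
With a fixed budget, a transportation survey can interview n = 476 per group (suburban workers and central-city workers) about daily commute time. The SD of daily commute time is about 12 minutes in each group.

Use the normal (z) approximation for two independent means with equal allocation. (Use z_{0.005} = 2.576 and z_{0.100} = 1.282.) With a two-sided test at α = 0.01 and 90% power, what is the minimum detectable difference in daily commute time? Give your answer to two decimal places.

δ = (z_{α/2} + z_β) · √((σ₁²+σ₂²)/n)
  = (2.576 + 1.282) · √(288/476)
  = 3.858 · √0.60504
  = 3.858 · 0.7778
  = 3.0009

Minimum detectable difference ≈ 3.00 minutes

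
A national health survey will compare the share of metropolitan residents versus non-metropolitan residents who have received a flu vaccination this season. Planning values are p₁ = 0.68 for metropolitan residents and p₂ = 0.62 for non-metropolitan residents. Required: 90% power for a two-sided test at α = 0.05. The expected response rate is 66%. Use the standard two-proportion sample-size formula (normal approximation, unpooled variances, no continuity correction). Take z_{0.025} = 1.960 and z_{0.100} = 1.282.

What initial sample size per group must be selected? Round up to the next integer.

n = 2005 per group

n = (z_{α/2} + z_β)² · [p₁(1−p₁) + p₂(1−p₂)] / (p₁ − p₂)²
  = (1.960 + 1.282)² · (0.68·0.32 + 0.62·0.38) / (0.06)²
  = (3.242)² · (0.2176 + 0.2356) / 0.0036
  = 10.5106 · 0.4532 / 0.0036
  = 1323.16
Adjust for 66% response: 1323.16 / 0.66 = 2004.79.
Round up → n = 2005 per group.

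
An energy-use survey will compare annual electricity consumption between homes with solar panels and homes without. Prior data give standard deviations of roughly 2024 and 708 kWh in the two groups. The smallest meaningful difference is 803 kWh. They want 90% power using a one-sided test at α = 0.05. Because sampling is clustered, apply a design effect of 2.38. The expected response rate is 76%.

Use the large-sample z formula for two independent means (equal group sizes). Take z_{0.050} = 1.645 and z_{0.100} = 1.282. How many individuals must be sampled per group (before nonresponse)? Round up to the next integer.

n = 192 per group

n = (z_α + z_β)² · (σ₁² + σ₂²) / δ²
  = (1.645 + 1.282)² · (2024² + 708² = 4597840) / 803²
  = 8.5673 · 4597840 / 644809
  = 61.09
Design effect: 2.38 × 61.09 = 145.39.
Adjust for 76% response: 145.39 / 0.76 = 191.31.
Round up → n = 192 per group.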